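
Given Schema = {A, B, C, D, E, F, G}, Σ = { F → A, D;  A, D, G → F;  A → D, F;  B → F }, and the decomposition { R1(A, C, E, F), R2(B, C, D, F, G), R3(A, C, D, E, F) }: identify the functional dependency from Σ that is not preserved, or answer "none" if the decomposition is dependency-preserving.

F → A, D lies within R3.
A, D, G → F: restricted closure across fragments reaches F.
A → D, F lies within R3.
B → F lies within R2.
Every dependency is enforceable on the fragments, so the decomposition is dependency-preserving.

none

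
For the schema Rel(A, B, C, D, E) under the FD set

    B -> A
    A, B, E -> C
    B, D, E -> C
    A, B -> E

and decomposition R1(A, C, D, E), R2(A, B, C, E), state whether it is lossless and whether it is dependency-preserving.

Lossless test: (A, C, E)⁺ = {A, C, E}, which is a superkey of neither fragment — lossy.
Dependency preservation: B, D, E → C is not contained in any single fragment, but the restricted closure of its left-hand side across the fragments still reaches the right-hand side; the remaining FDs each lie inside some fragment. All dependencies are preserved.

lossy but dependency-preserving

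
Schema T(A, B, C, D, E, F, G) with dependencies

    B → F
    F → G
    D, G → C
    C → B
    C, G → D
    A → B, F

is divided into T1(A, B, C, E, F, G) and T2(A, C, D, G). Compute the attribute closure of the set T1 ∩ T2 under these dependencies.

T1 ∩ T2 = {A, C, G}.
C → B applies, adding B
C, G → D applies, adding D
A → B, F applies, adding F
Closure: {A, B, C, D, F, G}.

A, B, C, D, F, G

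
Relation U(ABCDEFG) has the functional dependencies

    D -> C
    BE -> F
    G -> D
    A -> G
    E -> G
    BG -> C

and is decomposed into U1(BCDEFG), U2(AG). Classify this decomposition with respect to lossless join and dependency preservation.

lossy but dependency-preserving

Lossless test: (G)⁺ = {CDG}, which is a superkey of neither fragment — lossy.
Dependency preservation: every FD's attributes lie within a single fragment, so each can be enforced locally — preserved.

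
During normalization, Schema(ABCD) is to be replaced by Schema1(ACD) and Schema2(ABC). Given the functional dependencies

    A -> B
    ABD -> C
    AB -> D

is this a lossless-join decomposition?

Yes

Common attributes: Schema1 ∩ Schema2 = {AC}.
Closure of {AC}: A → B applies, adding B; AB → D applies, adding D. So (AC)⁺ = {ABCD}.
This closure contains every attribute of Schema1, so Schema1 ∩ Schema2 → Schema1. The join is lossless.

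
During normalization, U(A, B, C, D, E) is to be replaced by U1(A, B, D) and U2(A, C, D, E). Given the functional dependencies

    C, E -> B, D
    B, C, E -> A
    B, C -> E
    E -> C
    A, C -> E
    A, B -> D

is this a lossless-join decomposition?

No

Common attributes: U1 ∩ U2 = {A, D}.
No dependency enlarges {A, D}, so (A, D)⁺ = {A, D}.
The closure contains neither all of U1 = {A, B, D} nor all of U2 = {A, C, D, E}, so the common attributes are not a superkey of either fragment. The join is lossy.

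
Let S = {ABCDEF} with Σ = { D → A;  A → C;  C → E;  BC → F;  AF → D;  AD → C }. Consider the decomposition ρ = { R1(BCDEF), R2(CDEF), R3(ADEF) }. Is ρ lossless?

Chase test. Columns are ABCDEF; row i has aⱼ where attribute j ∈ Ri, else bᵢⱼ.
Initial tableau (one row per fragment):
  row 1: b11 a2 a3 a4 a5 a6
  row 2: b21 b22 a3 a4 a5 a6
  row 3: a1 b32 b33 a4 a5 a6
Rows 1 and 2 agree on D; apply D→A and equate their A entries.
Rows 1 and 3 agree on D; apply D→A and equate their A entries.
Rows 1 and 3 agree on A; apply A→C and equate their C entries.
Row 1 is now all distinguished symbols — the join is lossless.

Yes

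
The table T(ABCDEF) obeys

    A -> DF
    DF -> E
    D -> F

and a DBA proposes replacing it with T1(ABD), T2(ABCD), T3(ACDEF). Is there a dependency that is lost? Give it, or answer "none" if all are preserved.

A → DF lies within T3.
DF → E lies within T3.
D → F lies within T3.
Every dependency is enforceable on the fragments, so the decomposition is dependency-preserving.

none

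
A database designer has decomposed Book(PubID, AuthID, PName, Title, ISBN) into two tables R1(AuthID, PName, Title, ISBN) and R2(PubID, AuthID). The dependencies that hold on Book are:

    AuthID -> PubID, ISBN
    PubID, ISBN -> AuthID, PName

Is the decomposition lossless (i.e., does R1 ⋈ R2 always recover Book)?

Common attributes: R1 ∩ R2 = {AuthID}.
Closure of {AuthID}: AuthID → PubID, ISBN applies, adding PubID, ISBN; PubID, ISBN → AuthID, PName applies, adding PName. So (AuthID)⁺ = {PubID, AuthID, PName, ISBN}.
This closure contains every attribute of R2, so R1 ∩ R2 → R2. The join is lossless.

Yes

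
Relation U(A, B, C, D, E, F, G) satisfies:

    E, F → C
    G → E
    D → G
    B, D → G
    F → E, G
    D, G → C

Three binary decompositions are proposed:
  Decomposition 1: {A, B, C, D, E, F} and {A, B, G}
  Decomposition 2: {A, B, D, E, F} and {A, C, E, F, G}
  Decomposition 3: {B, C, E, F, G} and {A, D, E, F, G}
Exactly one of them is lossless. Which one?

Decomposition 1: common = {A, B}, closure = {A, B} → lossy.
Decomposition 2: common = {A, E, F}, closure = {A, C, E, F, G} → lossless.
Decomposition 3: common = {E, F, G}, closure = {C, E, F, G} → lossy.

Decomposition 2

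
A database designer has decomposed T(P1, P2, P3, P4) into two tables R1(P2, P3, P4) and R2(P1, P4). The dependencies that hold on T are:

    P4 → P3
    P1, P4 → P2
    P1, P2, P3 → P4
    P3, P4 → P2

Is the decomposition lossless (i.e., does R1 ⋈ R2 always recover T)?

Yes

Common attributes: R1 ∩ R2 = {P4}.
Closure of {P4}: P4 → P3 applies, adding P3; P3, P4 → P2 applies, adding P2. So (P4)⁺ = {P2, P3, P4}.
This closure contains every attribute of R1, so R1 ∩ R2 → R1. The join is lossless.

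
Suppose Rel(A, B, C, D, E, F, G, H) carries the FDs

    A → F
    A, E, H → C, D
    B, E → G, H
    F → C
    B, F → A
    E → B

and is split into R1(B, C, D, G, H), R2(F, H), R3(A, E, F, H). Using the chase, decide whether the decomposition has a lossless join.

No

Chase test. Columns are A, B, C, D, E, F, G, H; row i has aⱼ where attribute j ∈ Ri, else bᵢⱼ.
Initial tableau (one row per fragment):
  row 1: b11 a2 a3 a4 b15 b16 a7 a8
  row 2: b21 b22 b23 b24 b25 a6 b27 a8
  row 3: a1 b32 b33 b34 a5 a6 b37 a8
Rows 2 and 3 agree on F; apply F→C and equate their C entries.
No row becomes fully distinguished — the join is lossy.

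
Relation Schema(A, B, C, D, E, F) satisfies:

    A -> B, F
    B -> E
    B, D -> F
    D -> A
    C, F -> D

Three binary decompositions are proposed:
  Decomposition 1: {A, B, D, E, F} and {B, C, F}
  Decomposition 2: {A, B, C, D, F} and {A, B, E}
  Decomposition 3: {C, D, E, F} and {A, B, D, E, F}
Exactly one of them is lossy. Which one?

Decomposition 1: common = {B, F}, closure = {B, E, F} → lossy.
Decomposition 2: common = {A, B}, closure = {A, B, E, F} → lossless.
Decomposition 3: common = {D, E, F}, closure = {A, B, D, E, F} → lossless.

Decomposition 1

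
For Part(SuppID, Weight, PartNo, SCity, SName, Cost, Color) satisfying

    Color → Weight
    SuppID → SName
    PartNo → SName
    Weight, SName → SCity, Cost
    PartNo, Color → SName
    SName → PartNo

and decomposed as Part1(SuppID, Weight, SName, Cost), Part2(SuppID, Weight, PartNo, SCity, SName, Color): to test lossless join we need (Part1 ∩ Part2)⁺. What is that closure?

Part1 ∩ Part2 = {SuppID, Weight, SName}.
Weight, SName → SCity, Cost applies, adding SCity, Cost
SName → PartNo applies, adding PartNo
Closure: {SuppID, Weight, PartNo, SCity, SName, Cost}.

SuppID, Weight, PartNo, SCity, SName, Cost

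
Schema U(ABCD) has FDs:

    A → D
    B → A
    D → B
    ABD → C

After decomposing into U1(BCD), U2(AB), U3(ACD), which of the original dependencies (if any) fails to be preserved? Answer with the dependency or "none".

A → D lies within U3.
B → A lies within U2.
D → B lies within U1.
ABD → C: restricted closure across fragments reaches C.
Every dependency is enforceable on the fragments, so the decomposition is dependency-preserving.

none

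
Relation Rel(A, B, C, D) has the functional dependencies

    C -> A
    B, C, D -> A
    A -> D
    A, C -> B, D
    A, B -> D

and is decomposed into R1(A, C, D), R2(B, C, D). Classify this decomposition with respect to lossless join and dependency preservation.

Lossless test: (C, D)⁺ = {A, B, C, D}, which contains all of one fragment — lossless.
Dependency preservation: B, C, D → A; A, C → B, D; A, B → D are not contained in any single fragment, but the restricted closure of each left-hand side across the fragments still reaches the right-hand side; the remaining FDs each lie inside some fragment. All dependencies are preserved.

lossless and dependency-preserving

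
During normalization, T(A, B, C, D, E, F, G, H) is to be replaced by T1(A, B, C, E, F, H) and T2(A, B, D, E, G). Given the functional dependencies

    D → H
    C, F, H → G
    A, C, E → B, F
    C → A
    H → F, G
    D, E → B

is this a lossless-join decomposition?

No

Common attributes: T1 ∩ T2 = {A, B, E}.
No dependency enlarges {A, B, E}, so (A, B, E)⁺ = {A, B, E}.
The closure contains neither all of T1 = {A, B, C, E, F, H} nor all of T2 = {A, B, D, E, G}, so the common attributes are not a superkey of either fragment. The join is lossy.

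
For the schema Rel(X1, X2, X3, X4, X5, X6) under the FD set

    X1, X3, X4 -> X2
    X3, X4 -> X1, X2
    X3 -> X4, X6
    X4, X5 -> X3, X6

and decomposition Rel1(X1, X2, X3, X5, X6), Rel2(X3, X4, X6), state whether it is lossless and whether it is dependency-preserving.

lossless but not dependency-preserving

Lossless test: (X3, X6)⁺ = {X1, X2, X3, X4, X6}, which contains all of one fragment — lossless.
Dependency preservation: the restricted closure of {X4, X5} across the fragments never reaches {X3, X6}, so X4, X5 → X3, X6 cannot be enforced without a join — not preserved.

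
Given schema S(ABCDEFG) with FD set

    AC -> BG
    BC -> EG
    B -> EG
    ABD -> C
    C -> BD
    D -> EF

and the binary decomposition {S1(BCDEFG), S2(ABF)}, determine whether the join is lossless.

No

Common attributes: S1 ∩ S2 = {BF}.
Closure of {BF}: B → EG applies, adding EG. So (BF)⁺ = {BEFG}.
The closure contains neither all of S1 = {BCDEFG} nor all of S2 = {ABF}, so the common attributes are not a superkey of either fragment. The join is lossy.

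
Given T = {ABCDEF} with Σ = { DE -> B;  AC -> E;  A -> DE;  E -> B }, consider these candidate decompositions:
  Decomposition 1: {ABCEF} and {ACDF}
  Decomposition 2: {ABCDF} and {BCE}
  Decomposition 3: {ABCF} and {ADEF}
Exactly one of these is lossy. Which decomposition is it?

Decomposition 2

Decomposition 1: common = {ACF}, closure = {ABCDEF} → lossless.
Decomposition 2: common = {BC}, closure = {BC} → lossy.
Decomposition 3: common = {AF}, closure = {ABDEF} → lossless.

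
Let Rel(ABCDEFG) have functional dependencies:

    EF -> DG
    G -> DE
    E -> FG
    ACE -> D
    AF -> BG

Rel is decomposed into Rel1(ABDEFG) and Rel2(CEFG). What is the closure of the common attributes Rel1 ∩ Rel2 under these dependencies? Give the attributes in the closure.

Rel1 ∩ Rel2 = {EFG}.
EF → DG applies, adding D
Closure: {DEFG}.

DEFG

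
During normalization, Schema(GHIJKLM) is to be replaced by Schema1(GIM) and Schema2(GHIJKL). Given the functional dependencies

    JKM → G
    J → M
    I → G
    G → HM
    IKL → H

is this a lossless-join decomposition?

Yes

Common attributes: Schema1 ∩ Schema2 = {GI}.
Closure of {GI}: G → HM applies, adding HM. So (GI)⁺ = {GHIM}.
This closure contains every attribute of Schema1, so Schema1 ∩ Schema2 → Schema1. The join is lossless.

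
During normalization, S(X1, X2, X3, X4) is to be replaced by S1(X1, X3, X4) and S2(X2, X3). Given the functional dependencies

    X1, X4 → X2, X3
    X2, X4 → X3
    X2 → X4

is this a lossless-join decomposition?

Common attributes: S1 ∩ S2 = {X3}.
No dependency enlarges {X3}, so (X3)⁺ = {X3}.
The closure contains neither all of S1 = {X1, X3, X4} nor all of S2 = {X2, X3}, so the common attributes are not a superkey of either fragment. The join is lossy.

No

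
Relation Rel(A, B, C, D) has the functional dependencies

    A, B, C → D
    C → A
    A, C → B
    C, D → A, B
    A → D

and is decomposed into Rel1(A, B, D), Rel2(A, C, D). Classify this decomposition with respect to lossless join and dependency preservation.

lossy and not dependency-preserving

Lossless test: (A, D)⁺ = {A, D}, which is a superkey of neither fragment — lossy.
Dependency preservation: the restricted closure of {A, C} across the fragments never reaches {B}, so A, C → B cannot be enforced without a join — not preserved.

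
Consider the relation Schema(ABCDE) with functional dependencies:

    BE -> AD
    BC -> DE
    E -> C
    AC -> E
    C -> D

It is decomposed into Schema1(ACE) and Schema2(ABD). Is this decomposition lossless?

Common attributes: Schema1 ∩ Schema2 = {A}.
No dependency enlarges {A}, so (A)⁺ = {A}.
The closure contains neither all of Schema1 = {ACE} nor all of Schema2 = {ABD}, so the common attributes are not a superkey of either fragment. The join is lossy.

No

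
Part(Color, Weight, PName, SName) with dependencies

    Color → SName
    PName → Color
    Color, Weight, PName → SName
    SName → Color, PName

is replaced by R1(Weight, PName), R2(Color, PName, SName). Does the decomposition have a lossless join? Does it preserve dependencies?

lossless and dependency-preserving

Lossless test: (PName)⁺ = {Color, PName, SName}, which contains all of one fragment — lossless.
Dependency preservation: Color, Weight, PName → SName is not contained in any single fragment, but the restricted closure of its left-hand side across the fragments still reaches the right-hand side; the remaining FDs each lie inside some fragment. All dependencies are preserved.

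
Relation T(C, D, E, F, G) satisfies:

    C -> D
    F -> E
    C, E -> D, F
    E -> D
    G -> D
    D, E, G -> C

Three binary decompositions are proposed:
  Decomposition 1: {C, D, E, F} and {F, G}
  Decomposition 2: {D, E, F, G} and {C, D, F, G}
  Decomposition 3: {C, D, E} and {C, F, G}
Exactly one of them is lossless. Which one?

Decomposition 1: common = {F}, closure = {D, E, F} → lossy.
Decomposition 2: common = {D, F, G}, closure = {C, D, E, F, G} → lossless.
Decomposition 3: common = {C}, closure = {C, D} → lossy.

Decomposition 2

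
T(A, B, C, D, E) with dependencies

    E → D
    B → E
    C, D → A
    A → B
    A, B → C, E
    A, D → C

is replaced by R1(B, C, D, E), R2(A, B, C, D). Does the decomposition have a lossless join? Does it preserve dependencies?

Lossless test: (B, C, D)⁺ = {A, B, C, D, E}, which contains all of one fragment — lossless.
Dependency preservation: A, B → C, E is not contained in any single fragment, but the restricted closure of its left-hand side across the fragments still reaches the right-hand side; the remaining FDs each lie inside some fragment. All dependencies are preserved.

lossless and dependency-preserving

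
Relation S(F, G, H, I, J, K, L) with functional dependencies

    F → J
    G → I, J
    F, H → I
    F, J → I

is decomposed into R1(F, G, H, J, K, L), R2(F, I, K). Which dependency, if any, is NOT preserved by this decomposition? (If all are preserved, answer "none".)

Check G → I, J: no single fragment contains all of {G, I, J}, and the restricted closure of {G} across the fragments never reaches {I, J}.
F → J is preserved.
F, H → I is preserved.
F, J → I is preserved.

G → I, J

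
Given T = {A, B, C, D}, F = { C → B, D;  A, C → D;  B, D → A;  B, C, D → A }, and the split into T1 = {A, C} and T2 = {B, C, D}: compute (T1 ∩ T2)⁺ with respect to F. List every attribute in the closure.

A, B, C, D

T1 ∩ T2 = {C}.
C → B, D applies, adding B, D
B, D → A applies, adding A
Closure: {A, B, C, D}.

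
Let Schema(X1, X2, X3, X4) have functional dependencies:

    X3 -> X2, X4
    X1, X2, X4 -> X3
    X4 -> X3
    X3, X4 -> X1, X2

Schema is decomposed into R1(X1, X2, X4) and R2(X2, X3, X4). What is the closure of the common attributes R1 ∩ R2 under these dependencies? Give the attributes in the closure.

R1 ∩ R2 = {X2, X4}.
X4 → X3 applies, adding X3
X3, X4 → X1, X2 applies, adding X1
Closure: {X1, X2, X3, X4}.

X1, X2, X3, X4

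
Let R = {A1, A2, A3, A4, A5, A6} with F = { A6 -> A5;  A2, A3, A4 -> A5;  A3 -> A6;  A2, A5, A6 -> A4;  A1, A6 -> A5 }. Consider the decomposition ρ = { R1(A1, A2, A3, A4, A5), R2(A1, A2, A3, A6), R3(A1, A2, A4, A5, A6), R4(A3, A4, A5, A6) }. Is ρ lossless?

Yes

Chase test. Columns are A1, A2, A3, A4, A5, A6; row i has aⱼ where attribute j ∈ Ri, else bᵢⱼ.
Initial tableau (one row per fragment):
  row 1: a1 a2 a3 a4 a5 b16
  row 2: a1 a2 a3 b24 b25 a6
  row 3: a1 a2 b33 a4 a5 a6
  row 4: b41 b42 a3 a4 a5 a6
Rows 2 and 3 agree on A6; apply A6→A5 and equate their A5 entries.
Rows 1 and 2 agree on A3; apply A3→A6 and equate their A6 entries.
Rows 1 and 2 agree on A2, A5, A6; apply A2, A5, A6→A4 and equate their A4 entries.
Row 1 is now all distinguished symbols — the join is lossless.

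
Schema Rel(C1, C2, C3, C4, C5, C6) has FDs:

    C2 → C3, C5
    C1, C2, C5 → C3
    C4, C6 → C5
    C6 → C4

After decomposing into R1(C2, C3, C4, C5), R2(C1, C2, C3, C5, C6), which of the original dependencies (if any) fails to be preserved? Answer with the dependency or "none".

C6 → C4

Check C6 → C4: no single fragment contains all of {C4, C6}, and the restricted closure of {C6} across the fragments never reaches {C4}.
C2 → C3, C5 is preserved.
C1, C2, C5 → C3 is preserved.
C4, C6 → C5 is preserved.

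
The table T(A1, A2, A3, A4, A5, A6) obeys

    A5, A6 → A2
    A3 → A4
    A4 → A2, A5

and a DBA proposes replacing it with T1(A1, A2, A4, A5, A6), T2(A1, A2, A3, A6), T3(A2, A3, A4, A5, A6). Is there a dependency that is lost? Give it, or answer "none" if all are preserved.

A5, A6 → A2 lies within T1.
A3 → A4 lies within T3.
A4 → A2, A5 lies within T1.
Every dependency is enforceable on the fragments, so the decomposition is dependency-preserving.

none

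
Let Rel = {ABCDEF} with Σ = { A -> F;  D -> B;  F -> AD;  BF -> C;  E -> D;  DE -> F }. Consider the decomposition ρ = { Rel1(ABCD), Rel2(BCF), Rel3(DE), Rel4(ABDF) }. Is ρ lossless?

No

Chase test. Columns are ABCDEF; row i has aⱼ where attribute j ∈ Reli, else bᵢⱼ.
Initial tableau (one row per fragment):
  row 1: a1 a2 a3 a4 b15 b16
  row 2: b21 a2 a3 b24 b25 a6
  row 3: b31 b32 b33 a4 a5 b36
  row 4: a1 a2 b43 a4 b45 a6
Rows 1 and 4 agree on A; apply A→F and equate their F entries.
Rows 1 and 3 agree on D; apply D→B and equate their B entries.
Rows 1 and 2 agree on F; apply F→AD and equate their AD entries.
Rows 1 and 4 agree on BF; apply BF→C and equate their C entries.
No row becomes fully distinguished — the join is lossy.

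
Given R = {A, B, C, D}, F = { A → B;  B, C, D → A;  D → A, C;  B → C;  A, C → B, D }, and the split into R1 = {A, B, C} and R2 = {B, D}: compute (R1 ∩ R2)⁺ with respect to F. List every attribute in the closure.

R1 ∩ R2 = {B}.
B → C applies, adding C
Closure: {B, C}.

B, C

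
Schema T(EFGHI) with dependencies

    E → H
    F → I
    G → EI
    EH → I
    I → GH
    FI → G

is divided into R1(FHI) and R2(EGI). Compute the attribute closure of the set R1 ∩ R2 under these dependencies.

EGHI

R1 ∩ R2 = {I}.
I → GH applies, adding GH
G → EI applies, adding E
Closure: {EGHI}.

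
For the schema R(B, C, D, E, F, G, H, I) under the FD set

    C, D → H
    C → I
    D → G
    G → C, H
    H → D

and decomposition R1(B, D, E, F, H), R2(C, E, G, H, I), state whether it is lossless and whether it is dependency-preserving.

lossless and dependency-preserving

Lossless test: (E, H)⁺ = {C, D, E, G, H, I}, which contains all of one fragment — lossless.
Dependency preservation: C, D → H; D → G are not contained in any single fragment, but the restricted closure of each left-hand side across the fragments still reaches the right-hand side; the remaining FDs each lie inside some fragment. All dependencies are preserved.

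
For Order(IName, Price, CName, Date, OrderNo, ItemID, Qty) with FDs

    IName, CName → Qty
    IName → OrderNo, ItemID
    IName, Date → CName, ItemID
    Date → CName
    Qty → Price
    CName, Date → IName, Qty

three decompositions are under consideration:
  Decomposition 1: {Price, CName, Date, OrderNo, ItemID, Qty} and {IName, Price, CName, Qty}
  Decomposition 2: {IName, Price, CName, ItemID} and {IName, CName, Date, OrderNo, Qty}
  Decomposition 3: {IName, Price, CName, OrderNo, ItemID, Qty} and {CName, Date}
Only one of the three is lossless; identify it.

Decomposition 2

Decomposition 1: common = {Price, CName, Qty}, closure = {Price, CName, Qty} → lossy.
Decomposition 2: common = {IName, CName}, closure = {IName, Price, CName, OrderNo, ItemID, Qty} → lossless.
Decomposition 3: common = {CName}, closure = {CName} → lossy.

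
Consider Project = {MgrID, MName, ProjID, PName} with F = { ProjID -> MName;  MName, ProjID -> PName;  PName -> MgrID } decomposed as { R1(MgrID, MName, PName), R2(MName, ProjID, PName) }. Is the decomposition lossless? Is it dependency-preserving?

Lossless test: (MName, PName)⁺ = {MgrID, MName, PName}, which contains all of one fragment — lossless.
Dependency preservation: every FD's attributes lie within a single fragment, so each can be enforced locally — preserved.

lossless and dependency-preserving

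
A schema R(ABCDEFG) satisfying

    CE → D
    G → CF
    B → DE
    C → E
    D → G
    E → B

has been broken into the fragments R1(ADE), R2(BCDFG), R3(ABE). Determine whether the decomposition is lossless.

Chase test. Columns are ABCDEFG; row i has aⱼ where attribute j ∈ Ri, else bᵢⱼ.
Initial tableau (one row per fragment):
  row 1: a1 b12 b13 a4 a5 b16 b17
  row 2: b21 a2 a3 a4 b25 a6 a7
  row 3: a1 a2 b33 b34 a5 b36 b37
Rows 2 and 3 agree on B; apply B→DE and equate their DE entries.
Rows 1 and 2 agree on D; apply D→G and equate their G entries.
Rows 1 and 3 agree on D; apply D→G and equate their G entries.
Rows 1 and 2 agree on E; apply E→B and equate their B entries.
Rows 1 and 2 agree on G; apply G→CF and equate their CF entries.
Rows 1 and 3 agree on G; apply G→CF and equate their CF entries.
Row 1 is now all distinguished symbols — the join is lossless.

Yes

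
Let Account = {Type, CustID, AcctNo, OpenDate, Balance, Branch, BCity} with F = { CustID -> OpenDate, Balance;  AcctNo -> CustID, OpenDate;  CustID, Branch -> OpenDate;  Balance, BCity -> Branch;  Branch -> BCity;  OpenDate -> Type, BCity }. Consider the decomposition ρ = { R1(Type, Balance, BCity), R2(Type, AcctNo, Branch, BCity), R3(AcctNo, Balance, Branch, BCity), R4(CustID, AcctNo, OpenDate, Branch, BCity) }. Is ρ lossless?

Chase test. Columns are Type, CustID, AcctNo, OpenDate, Balance, Branch, BCity; row i has aⱼ where attribute j ∈ Ri, else bᵢⱼ.
Initial tableau (one row per fragment):
  row 1: a1 b12 b13 b14 a5 b16 a7
  row 2: a1 b22 a3 b24 b25 a6 a7
  row 3: b31 b32 a3 b34 a5 a6 a7
  row 4: b41 a2 a3 a4 b45 a6 a7
Rows 2 and 3 agree on AcctNo; apply AcctNo→CustID, OpenDate and equate their CustID, OpenDate entries.
Rows 2 and 4 agree on AcctNo; apply AcctNo→CustID, OpenDate and equate their CustID, OpenDate entries.
Rows 1 and 3 agree on Balance, BCity; apply Balance, BCity→Branch and equate their Branch entries.
Rows 2 and 3 agree on OpenDate; apply OpenDate→Type, BCity and equate their Type, BCity entries.
Rows 2 and 4 agree on OpenDate; apply OpenDate→Type, BCity and equate their Type, BCity entries.
Rows 2 and 3 agree on CustID; apply CustID→OpenDate, Balance and equate their OpenDate, Balance entries.
Rows 2 and 4 agree on CustID; apply CustID→OpenDate, Balance and equate their OpenDate, Balance entries.
Row 2 is now all distinguished symbols — the join is lossless.

Yes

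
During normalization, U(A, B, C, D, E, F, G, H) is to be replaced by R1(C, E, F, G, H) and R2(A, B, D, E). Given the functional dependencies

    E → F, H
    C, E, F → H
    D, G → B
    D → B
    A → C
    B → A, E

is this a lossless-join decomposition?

Common attributes: R1 ∩ R2 = {E}.
Closure of {E}: E → F, H applies, adding F, H. So (E)⁺ = {E, F, H}.
The closure contains neither all of R1 = {C, E, F, G, H} nor all of R2 = {A, B, D, E}, so the common attributes are not a superkey of either fragment. The join is lossy.

No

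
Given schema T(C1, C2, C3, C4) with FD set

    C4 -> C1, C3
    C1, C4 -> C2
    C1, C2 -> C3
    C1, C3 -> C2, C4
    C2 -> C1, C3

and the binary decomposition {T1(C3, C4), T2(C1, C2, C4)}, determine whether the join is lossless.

Common attributes: T1 ∩ T2 = {C4}.
Closure of {C4}: C4 → C1, C3 applies, adding C1, C3; C1, C4 → C2 applies, adding C2. So (C4)⁺ = {C1, C2, C3, C4}.
This closure contains every attribute of T1, so T1 ∩ T2 → T1. The join is lossless.

Yes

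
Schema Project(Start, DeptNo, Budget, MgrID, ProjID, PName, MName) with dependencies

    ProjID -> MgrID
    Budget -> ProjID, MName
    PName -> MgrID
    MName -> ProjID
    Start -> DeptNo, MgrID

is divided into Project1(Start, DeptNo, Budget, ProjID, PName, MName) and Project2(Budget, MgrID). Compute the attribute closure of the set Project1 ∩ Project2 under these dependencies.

Budget, MgrID, ProjID, MName

Project1 ∩ Project2 = {Budget}.
Budget → ProjID, MName applies, adding ProjID, MName
ProjID → MgrID applies, adding MgrID
Closure: {Budget, MgrID, ProjID, MName}.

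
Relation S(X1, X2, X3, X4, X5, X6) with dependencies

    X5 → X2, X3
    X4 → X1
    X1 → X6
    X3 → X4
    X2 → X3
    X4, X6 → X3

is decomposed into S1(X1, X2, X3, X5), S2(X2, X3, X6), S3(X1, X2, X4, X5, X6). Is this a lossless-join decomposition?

Yes

Chase test. Columns are X1, X2, X3, X4, X5, X6; row i has aⱼ where attribute j ∈ Si, else bᵢⱼ.
Initial tableau (one row per fragment):
  row 1: a1 a2 a3 b14 a5 b16
  row 2: b21 a2 a3 b24 b25 a6
  row 3: a1 a2 b33 a4 a5 a6
Rows 1 and 3 agree on X5; apply X5→X2, X3 and equate their X2, X3 entries.
Rows 1 and 3 agree on X1; apply X1→X6 and equate their X6 entries.
Rows 1 and 2 agree on X3; apply X3→X4 and equate their X4 entries.
Rows 1 and 3 agree on X3; apply X3→X4 and equate their X4 entries.
Rows 1 and 2 agree on X4; apply X4→X1 and equate their X1 entries.
Row 1 is now all distinguished symbols — the join is lossless.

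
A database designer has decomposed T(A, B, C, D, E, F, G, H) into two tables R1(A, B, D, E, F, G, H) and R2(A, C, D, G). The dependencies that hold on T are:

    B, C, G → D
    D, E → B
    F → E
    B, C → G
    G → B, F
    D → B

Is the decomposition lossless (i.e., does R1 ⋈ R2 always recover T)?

Common attributes: R1 ∩ R2 = {A, D, G}.
Closure of {A, D, G}: G → B, F applies, adding B, F; F → E applies, adding E. So (A, D, G)⁺ = {A, B, D, E, F, G}.
The closure contains neither all of R1 = {A, B, D, E, F, G, H} nor all of R2 = {A, C, D, G}, so the common attributes are not a superkey of either fragment. The join is lossy.

No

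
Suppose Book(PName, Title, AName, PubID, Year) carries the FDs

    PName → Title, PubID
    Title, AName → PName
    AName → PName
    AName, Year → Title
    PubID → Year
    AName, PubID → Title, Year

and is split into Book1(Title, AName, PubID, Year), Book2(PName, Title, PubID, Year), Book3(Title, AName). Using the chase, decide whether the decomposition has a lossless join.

Chase test. Columns are PName, Title, AName, PubID, Year; row i has aⱼ where attribute j ∈ Booki, else bᵢⱼ.
Initial tableau (one row per fragment):
  row 1: b11 a2 a3 a4 a5
  row 2: a1 a2 b23 a4 a5
  row 3: b31 a2 a3 b34 b35
Rows 1 and 3 agree on Title, AName; apply Title, AName→PName and equate their PName entries.
Rows 1 and 3 agree on PName; apply PName→Title, PubID and equate their Title, PubID entries.
Rows 1 and 3 agree on PubID; apply PubID→Year and equate their Year entries.
No row becomes fully distinguished — the join is lossy.

No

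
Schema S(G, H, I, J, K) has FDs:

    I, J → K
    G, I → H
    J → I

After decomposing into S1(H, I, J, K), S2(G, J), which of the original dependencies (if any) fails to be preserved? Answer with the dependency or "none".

G, I → H

Check G, I → H: no single fragment contains all of {G, H, I}, and the restricted closure of {G, I} across the fragments never reaches {H}.
I, J → K is preserved.
J → I is preserved.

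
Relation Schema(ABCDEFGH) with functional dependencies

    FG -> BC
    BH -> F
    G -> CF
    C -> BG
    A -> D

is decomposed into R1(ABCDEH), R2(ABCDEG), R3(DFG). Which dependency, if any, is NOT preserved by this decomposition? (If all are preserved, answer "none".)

Check BH → F: no single fragment contains all of {BFH}, and the restricted closure of {BH} across the fragments never reaches {F}.
FG → BC is preserved.
G → CF is preserved.
C → BG is preserved.
A → D is preserved.

BH -> F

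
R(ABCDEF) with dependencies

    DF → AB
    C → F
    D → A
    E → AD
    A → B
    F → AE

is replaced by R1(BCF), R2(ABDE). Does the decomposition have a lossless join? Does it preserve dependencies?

lossy and not dependency-preserving

Lossless test: (B)⁺ = {B}, which is a superkey of neither fragment — lossy.
Dependency preservation: the restricted closure of {F} across the fragments never reaches {AE}, so F → AE cannot be enforced without a join — not preserved.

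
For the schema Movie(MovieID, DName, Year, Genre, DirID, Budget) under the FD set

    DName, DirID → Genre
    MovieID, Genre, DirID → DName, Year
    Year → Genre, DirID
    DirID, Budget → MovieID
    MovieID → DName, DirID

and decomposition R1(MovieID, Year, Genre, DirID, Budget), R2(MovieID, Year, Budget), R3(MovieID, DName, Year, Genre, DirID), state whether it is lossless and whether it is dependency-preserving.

Lossless test (chase): Rows 1 and 3 agree on MovieID, Genre, DirID; apply MovieID, Genre, DirID→DName, Year and equate their DName, Year entries. Rows 1 and 2 agree on Year; apply Year→Genre, DirID and equate their Genre, DirID entries. Rows 1 and 2 agree on MovieID; apply MovieID→DName, DirID and equate their DName, DirID entries. Row 1 is now all distinguished symbols — the join is lossless.
Dependency preservation: every FD's attributes lie within a single fragment, so each can be enforced locally — preserved.

lossless and dependency-preserving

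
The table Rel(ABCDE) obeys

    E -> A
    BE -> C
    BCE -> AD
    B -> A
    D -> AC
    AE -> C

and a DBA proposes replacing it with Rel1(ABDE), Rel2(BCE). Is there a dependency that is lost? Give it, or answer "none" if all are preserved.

D -> AC

Check D → AC: no single fragment contains all of {ACD}, and the restricted closure of {D} across the fragments never reaches {AC}.
E → A is preserved.
BE → C is preserved.
BCE → AD is preserved.
B → A is preserved.
AE → C is preserved.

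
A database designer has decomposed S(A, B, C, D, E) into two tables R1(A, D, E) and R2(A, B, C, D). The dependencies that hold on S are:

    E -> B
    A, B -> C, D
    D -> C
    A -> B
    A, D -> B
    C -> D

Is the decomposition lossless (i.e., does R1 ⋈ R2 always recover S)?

Yes

Common attributes: R1 ∩ R2 = {A, D}.
Closure of {A, D}: D → C applies, adding C; A → B applies, adding B. So (A, D)⁺ = {A, B, C, D}.
This closure contains every attribute of R2, so R1 ∩ R2 → R2. The join is lossless.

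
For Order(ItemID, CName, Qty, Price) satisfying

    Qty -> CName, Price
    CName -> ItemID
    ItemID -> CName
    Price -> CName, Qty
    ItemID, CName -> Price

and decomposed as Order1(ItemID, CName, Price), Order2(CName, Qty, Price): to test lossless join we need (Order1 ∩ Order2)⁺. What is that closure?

Order1 ∩ Order2 = {CName, Price}.
CName → ItemID applies, adding ItemID
Price → CName, Qty applies, adding Qty
Closure: {ItemID, CName, Qty, Price}.

ItemID, CName, Qty, Price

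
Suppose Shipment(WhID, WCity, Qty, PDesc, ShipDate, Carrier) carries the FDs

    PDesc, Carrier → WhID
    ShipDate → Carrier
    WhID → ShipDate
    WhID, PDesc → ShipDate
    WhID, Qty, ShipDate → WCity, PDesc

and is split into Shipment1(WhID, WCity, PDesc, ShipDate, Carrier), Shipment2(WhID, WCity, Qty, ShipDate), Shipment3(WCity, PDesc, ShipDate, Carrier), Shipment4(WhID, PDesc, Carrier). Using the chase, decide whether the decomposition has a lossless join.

Chase test. Columns are WhID, WCity, Qty, PDesc, ShipDate, Carrier; row i has aⱼ where attribute j ∈ Shipmenti, else bᵢⱼ.
Initial tableau (one row per fragment):
  row 1: a1 a2 b13 a4 a5 a6
  row 2: a1 a2 a3 b24 a5 b26
  row 3: b31 a2 b33 a4 a5 a6
  row 4: a1 b42 b43 a4 b45 a6
Rows 1 and 3 agree on PDesc, Carrier; apply PDesc, Carrier→WhID and equate their WhID entries.
Rows 1 and 2 agree on ShipDate; apply ShipDate→Carrier and equate their Carrier entries.
Rows 1 and 4 agree on WhID; apply WhID→ShipDate and equate their ShipDate entries.
No row becomes fully distinguished — the join is lossy.

No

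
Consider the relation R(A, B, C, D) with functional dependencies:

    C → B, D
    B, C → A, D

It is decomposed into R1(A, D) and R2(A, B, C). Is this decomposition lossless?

Common attributes: R1 ∩ R2 = {A}.
No dependency enlarges {A}, so (A)⁺ = {A}.
The closure contains neither all of R1 = {A, D} nor all of R2 = {A, B, C}, so the common attributes are not a superkey of either fragment. The join is lossy.

No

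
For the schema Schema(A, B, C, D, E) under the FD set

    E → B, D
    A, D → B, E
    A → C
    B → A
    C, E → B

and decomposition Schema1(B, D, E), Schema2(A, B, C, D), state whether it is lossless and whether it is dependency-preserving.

Lossless test: (B, D)⁺ = {A, B, C, D, E}, which contains all of one fragment — lossless.
Dependency preservation: A, D → B, E; C, E → B are not contained in any single fragment, but the restricted closure of each left-hand side across the fragments still reaches the right-hand side; the remaining FDs each lie inside some fragment. All dependencies are preserved.

lossless and dependency-preserving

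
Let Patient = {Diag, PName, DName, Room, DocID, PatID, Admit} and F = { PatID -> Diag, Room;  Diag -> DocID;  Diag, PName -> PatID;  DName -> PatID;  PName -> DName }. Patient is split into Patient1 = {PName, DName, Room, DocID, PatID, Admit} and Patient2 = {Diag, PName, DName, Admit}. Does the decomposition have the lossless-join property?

Common attributes: Patient1 ∩ Patient2 = {PName, DName, Admit}.
Closure of {PName, DName, Admit}: DName → PatID applies, adding PatID; PatID → Diag, Room applies, adding Diag, Room; Diag → DocID applies, adding DocID. So (PName, DName, Admit)⁺ = {Diag, PName, DName, Room, DocID, PatID, Admit}.
This closure contains every attribute of Patient1, so Patient1 ∩ Patient2 → Patient1. The join is lossless.

Yes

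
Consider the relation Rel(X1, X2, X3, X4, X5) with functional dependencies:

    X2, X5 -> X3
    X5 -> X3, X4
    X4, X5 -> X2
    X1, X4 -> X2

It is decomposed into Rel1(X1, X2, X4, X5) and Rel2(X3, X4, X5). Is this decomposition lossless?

Common attributes: Rel1 ∩ Rel2 = {X4, X5}.
Closure of {X4, X5}: X5 → X3, X4 applies, adding X3; X4, X5 → X2 applies, adding X2. So (X4, X5)⁺ = {X2, X3, X4, X5}.
This closure contains every attribute of Rel2, so Rel1 ∩ Rel2 → Rel2. The join is lossless.

Yes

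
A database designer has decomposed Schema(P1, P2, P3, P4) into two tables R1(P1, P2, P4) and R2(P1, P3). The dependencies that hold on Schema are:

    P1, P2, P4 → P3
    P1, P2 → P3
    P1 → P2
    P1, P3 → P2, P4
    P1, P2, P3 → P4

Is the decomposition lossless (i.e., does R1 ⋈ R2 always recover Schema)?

Common attributes: R1 ∩ R2 = {P1}.
Closure of {P1}: P1 → P2 applies, adding P2; P1, P2 → P3 applies, adding P3; P1, P3 → P2, P4 applies, adding P4. So (P1)⁺ = {P1, P2, P3, P4}.
This closure contains every attribute of R1, so R1 ∩ R2 → R1. The join is lossless.

Yes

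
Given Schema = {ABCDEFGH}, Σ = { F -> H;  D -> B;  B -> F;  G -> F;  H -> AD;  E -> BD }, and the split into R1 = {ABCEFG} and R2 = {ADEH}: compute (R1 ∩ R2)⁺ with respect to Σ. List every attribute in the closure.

ABDEFH

R1 ∩ R2 = {AE}.
E → BD applies, adding BD
B → F applies, adding F
F → H applies, adding H
Closure: {ABDEFH}.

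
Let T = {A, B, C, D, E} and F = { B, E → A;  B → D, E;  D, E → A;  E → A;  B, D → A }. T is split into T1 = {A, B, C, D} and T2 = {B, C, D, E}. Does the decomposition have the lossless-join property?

Common attributes: T1 ∩ T2 = {B, C, D}.
Closure of {B, C, D}: B → D, E applies, adding E; D, E → A applies, adding A. So (B, C, D)⁺ = {A, B, C, D, E}.
This closure contains every attribute of T1, so T1 ∩ T2 → T1. The join is lossless.

Yes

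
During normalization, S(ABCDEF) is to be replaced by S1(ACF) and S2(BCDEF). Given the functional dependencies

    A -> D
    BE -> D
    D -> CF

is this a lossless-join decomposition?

Common attributes: S1 ∩ S2 = {CF}.
No dependency enlarges {CF}, so (CF)⁺ = {CF}.
The closure contains neither all of S1 = {ACF} nor all of S2 = {BCDEF}, so the common attributes are not a superkey of either fragment. The join is lossy.

No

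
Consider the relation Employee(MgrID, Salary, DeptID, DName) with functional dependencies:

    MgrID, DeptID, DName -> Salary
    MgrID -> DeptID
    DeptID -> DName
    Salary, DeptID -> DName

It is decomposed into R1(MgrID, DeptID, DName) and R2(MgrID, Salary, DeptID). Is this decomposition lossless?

Yes

Common attributes: R1 ∩ R2 = {MgrID, DeptID}.
Closure of {MgrID, DeptID}: DeptID → DName applies, adding DName; MgrID, DeptID, DName → Salary applies, adding Salary. So (MgrID, DeptID)⁺ = {MgrID, Salary, DeptID, DName}.
This closure contains every attribute of R1, so R1 ∩ R2 → R1. The join is lossless.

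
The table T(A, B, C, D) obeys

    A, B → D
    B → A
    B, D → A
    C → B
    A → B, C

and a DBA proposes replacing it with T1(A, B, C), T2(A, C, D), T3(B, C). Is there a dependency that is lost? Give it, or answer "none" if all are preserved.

A, B → D: restricted closure across fragments reaches D.
B → A lies within T1.
B, D → A: restricted closure across fragments reaches A.
C → B lies within T1.
A → B, C lies within T1.
Every dependency is enforceable on the fragments, so the decomposition is dependency-preserving.

none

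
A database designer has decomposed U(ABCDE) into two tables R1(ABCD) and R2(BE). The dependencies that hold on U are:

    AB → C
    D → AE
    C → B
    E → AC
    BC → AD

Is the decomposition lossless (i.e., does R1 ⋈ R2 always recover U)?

No

Common attributes: R1 ∩ R2 = {B}.
No dependency enlarges {B}, so (B)⁺ = {B}.
The closure contains neither all of R1 = {ABCD} nor all of R2 = {BE}, so the common attributes are not a superkey of either fragment. The join is lossy.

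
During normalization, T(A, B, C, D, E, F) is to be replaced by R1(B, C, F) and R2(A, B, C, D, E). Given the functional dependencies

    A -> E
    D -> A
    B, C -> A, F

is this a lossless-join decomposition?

Common attributes: R1 ∩ R2 = {B, C}.
Closure of {B, C}: B, C → A, F applies, adding A, F; A → E applies, adding E. So (B, C)⁺ = {A, B, C, E, F}.
This closure contains every attribute of R1, so R1 ∩ R2 → R1. The join is lossless.

Yes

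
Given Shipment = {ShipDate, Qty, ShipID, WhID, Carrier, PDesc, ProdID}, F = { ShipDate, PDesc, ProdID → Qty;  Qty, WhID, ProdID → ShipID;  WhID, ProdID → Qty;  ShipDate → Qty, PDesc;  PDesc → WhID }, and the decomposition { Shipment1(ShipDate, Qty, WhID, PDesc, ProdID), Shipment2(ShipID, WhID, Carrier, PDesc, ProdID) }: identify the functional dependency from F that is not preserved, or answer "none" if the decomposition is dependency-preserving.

ShipDate, PDesc, ProdID → Qty lies within Shipment1.
Qty, WhID, ProdID → ShipID: restricted closure across fragments reaches ShipID.
WhID, ProdID → Qty lies within Shipment1.
ShipDate → Qty, PDesc lies within Shipment1.
PDesc → WhID lies within Shipment1.
Every dependency is enforceable on the fragments, so the decomposition is dependency-preserving.

none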